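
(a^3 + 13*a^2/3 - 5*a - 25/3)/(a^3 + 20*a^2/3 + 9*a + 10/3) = (3*a - 5)/(3*a + 2)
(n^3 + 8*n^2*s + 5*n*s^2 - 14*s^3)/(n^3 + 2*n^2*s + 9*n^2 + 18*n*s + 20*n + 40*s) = (n^2 + 6*n*s - 7*s^2)/(n^2 + 9*n + 20)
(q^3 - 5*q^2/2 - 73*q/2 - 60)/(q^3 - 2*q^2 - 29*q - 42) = (q^2 - 11*q/2 - 20)/(q^2 - 5*q - 14)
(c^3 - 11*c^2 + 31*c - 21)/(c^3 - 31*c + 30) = (c^2 - 10*c + 21)/(c^2 + c - 30)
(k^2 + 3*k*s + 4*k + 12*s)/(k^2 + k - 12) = (k + 3*s)/(k - 3)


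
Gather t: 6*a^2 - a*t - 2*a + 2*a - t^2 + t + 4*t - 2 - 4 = 6*a^2 - t^2 + t*(5 - a) - 6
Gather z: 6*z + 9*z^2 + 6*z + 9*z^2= 18*z^2 + 12*z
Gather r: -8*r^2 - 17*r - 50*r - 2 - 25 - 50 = -8*r^2 - 67*r - 77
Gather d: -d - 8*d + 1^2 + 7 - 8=-9*d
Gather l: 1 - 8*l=1 - 8*l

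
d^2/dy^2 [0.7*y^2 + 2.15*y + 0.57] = 1.40000000000000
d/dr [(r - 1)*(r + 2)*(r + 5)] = 3*r^2 + 12*r + 3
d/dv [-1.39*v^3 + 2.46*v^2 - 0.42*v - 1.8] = -4.17*v^2 + 4.92*v - 0.42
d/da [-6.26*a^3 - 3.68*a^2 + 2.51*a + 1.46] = -18.78*a^2 - 7.36*a + 2.51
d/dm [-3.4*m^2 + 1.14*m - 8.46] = 1.14 - 6.8*m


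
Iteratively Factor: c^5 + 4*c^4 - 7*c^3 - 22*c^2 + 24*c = (c)*(c^4 + 4*c^3 - 7*c^2 - 22*c + 24) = c*(c - 2)*(c^3 + 6*c^2 + 5*c - 12) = c*(c - 2)*(c - 1)*(c^2 + 7*c + 12) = c*(c - 2)*(c - 1)*(c + 3)*(c + 4)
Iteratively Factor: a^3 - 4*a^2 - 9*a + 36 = (a + 3)*(a^2 - 7*a + 12) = (a - 3)*(a + 3)*(a - 4)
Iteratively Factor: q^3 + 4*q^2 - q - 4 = (q + 4)*(q^2 - 1) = (q + 1)*(q + 4)*(q - 1)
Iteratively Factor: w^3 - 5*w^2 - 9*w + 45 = (w - 5)*(w^2 - 9) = (w - 5)*(w + 3)*(w - 3)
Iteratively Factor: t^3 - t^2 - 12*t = (t)*(t^2 - t - 12) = t*(t + 3)*(t - 4)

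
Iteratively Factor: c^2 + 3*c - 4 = (c + 4)*(c - 1)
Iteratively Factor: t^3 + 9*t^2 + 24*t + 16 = (t + 4)*(t^2 + 5*t + 4) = (t + 4)^2*(t + 1)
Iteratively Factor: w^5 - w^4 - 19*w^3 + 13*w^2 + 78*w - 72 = (w - 2)*(w^4 + w^3 - 17*w^2 - 21*w + 36) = (w - 2)*(w + 3)*(w^3 - 2*w^2 - 11*w + 12) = (w - 4)*(w - 2)*(w + 3)*(w^2 + 2*w - 3) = (w - 4)*(w - 2)*(w - 1)*(w + 3)*(w + 3)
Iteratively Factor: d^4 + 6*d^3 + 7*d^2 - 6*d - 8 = (d - 1)*(d^3 + 7*d^2 + 14*d + 8) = (d - 1)*(d + 4)*(d^2 + 3*d + 2) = (d - 1)*(d + 2)*(d + 4)*(d + 1)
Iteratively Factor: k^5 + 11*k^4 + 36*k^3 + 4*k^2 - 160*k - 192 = (k + 4)*(k^4 + 7*k^3 + 8*k^2 - 28*k - 48) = (k - 2)*(k + 4)*(k^3 + 9*k^2 + 26*k + 24) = (k - 2)*(k + 2)*(k + 4)*(k^2 + 7*k + 12) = (k - 2)*(k + 2)*(k + 4)^2*(k + 3)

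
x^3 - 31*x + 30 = (x - 5)*(x - 1)*(x + 6)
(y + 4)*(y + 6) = y^2 + 10*y + 24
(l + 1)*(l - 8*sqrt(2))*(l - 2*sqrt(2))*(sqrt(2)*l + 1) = sqrt(2)*l^4 - 19*l^3 + sqrt(2)*l^3 - 19*l^2 + 22*sqrt(2)*l^2 + 22*sqrt(2)*l + 32*l + 32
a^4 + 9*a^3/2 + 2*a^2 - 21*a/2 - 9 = (a - 3/2)*(a + 1)*(a + 2)*(a + 3)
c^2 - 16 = (c - 4)*(c + 4)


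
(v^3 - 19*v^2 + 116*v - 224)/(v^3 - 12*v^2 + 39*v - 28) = (v - 8)/(v - 1)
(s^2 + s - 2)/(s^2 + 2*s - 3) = (s + 2)/(s + 3)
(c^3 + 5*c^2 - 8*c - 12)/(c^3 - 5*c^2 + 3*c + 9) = (c^2 + 4*c - 12)/(c^2 - 6*c + 9)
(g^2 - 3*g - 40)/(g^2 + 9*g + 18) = (g^2 - 3*g - 40)/(g^2 + 9*g + 18)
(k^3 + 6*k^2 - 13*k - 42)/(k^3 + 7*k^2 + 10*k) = (k^2 + 4*k - 21)/(k*(k + 5))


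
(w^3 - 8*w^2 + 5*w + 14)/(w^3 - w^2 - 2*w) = (w - 7)/w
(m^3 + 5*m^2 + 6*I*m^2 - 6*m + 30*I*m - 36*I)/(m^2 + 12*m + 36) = (m^2 + m*(-1 + 6*I) - 6*I)/(m + 6)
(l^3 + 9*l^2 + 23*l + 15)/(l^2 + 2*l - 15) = (l^2 + 4*l + 3)/(l - 3)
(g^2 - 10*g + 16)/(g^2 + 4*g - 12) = (g - 8)/(g + 6)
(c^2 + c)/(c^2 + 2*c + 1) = c/(c + 1)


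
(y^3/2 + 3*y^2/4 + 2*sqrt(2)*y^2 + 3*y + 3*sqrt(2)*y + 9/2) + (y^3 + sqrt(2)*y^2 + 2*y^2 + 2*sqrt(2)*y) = 3*y^3/2 + 11*y^2/4 + 3*sqrt(2)*y^2 + 3*y + 5*sqrt(2)*y + 9/2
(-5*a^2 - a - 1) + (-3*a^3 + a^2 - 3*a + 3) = -3*a^3 - 4*a^2 - 4*a + 2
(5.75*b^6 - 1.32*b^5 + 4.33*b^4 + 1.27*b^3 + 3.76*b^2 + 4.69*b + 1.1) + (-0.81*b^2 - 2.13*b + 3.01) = 5.75*b^6 - 1.32*b^5 + 4.33*b^4 + 1.27*b^3 + 2.95*b^2 + 2.56*b + 4.11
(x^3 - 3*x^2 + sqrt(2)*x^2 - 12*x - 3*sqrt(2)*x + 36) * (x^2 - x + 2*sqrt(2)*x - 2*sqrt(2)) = x^5 - 4*x^4 + 3*sqrt(2)*x^4 - 12*sqrt(2)*x^3 - 5*x^3 - 15*sqrt(2)*x^2 + 32*x^2 - 24*x + 96*sqrt(2)*x - 72*sqrt(2)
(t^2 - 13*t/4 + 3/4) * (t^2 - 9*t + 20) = t^4 - 49*t^3/4 + 50*t^2 - 287*t/4 + 15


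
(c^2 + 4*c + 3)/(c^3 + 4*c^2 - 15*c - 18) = (c + 3)/(c^2 + 3*c - 18)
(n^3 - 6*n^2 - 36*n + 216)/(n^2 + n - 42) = (n^2 - 36)/(n + 7)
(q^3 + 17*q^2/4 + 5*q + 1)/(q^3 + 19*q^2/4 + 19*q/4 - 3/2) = (4*q^2 + 9*q + 2)/(4*q^2 + 11*q - 3)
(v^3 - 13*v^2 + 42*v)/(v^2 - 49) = v*(v - 6)/(v + 7)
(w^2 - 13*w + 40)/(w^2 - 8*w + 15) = (w - 8)/(w - 3)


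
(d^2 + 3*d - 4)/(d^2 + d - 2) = (d + 4)/(d + 2)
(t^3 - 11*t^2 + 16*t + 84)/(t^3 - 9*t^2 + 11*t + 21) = (t^2 - 4*t - 12)/(t^2 - 2*t - 3)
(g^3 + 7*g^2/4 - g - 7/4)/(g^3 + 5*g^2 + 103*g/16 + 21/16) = 4*(g^2 - 1)/(4*g^2 + 13*g + 3)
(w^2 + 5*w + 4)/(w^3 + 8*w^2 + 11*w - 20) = (w + 1)/(w^2 + 4*w - 5)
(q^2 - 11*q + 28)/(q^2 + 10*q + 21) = (q^2 - 11*q + 28)/(q^2 + 10*q + 21)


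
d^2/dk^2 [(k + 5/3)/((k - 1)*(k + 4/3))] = 2*(27*k^3 + 135*k^2 + 153*k + 77)/(27*k^6 + 27*k^5 - 99*k^4 - 71*k^3 + 132*k^2 + 48*k - 64)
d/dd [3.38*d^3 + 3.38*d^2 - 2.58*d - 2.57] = 10.14*d^2 + 6.76*d - 2.58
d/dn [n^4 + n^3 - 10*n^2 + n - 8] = 4*n^3 + 3*n^2 - 20*n + 1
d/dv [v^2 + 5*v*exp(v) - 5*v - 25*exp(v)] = 5*v*exp(v) + 2*v - 20*exp(v) - 5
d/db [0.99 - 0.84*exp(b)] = -0.84*exp(b)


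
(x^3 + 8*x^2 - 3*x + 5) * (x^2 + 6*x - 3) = x^5 + 14*x^4 + 42*x^3 - 37*x^2 + 39*x - 15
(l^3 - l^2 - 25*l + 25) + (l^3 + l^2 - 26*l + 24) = 2*l^3 - 51*l + 49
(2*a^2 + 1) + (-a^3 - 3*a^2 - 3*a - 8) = -a^3 - a^2 - 3*a - 7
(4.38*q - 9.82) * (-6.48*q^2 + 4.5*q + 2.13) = -28.3824*q^3 + 83.3436*q^2 - 34.8606*q - 20.9166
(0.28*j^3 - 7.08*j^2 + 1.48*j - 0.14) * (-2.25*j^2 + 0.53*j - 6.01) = -0.63*j^5 + 16.0784*j^4 - 8.7652*j^3 + 43.6502*j^2 - 8.969*j + 0.8414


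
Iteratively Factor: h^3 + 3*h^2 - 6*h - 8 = (h + 1)*(h^2 + 2*h - 8) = (h + 1)*(h + 4)*(h - 2)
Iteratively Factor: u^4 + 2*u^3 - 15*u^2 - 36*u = (u + 3)*(u^3 - u^2 - 12*u) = (u - 4)*(u + 3)*(u^2 + 3*u) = u*(u - 4)*(u + 3)*(u + 3)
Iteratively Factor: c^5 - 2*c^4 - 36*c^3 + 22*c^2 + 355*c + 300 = (c - 5)*(c^4 + 3*c^3 - 21*c^2 - 83*c - 60) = (c - 5)*(c + 4)*(c^3 - c^2 - 17*c - 15) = (c - 5)*(c + 1)*(c + 4)*(c^2 - 2*c - 15) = (c - 5)^2*(c + 1)*(c + 4)*(c + 3)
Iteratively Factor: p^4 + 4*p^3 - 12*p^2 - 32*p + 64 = (p - 2)*(p^3 + 6*p^2 - 32) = (p - 2)^2*(p^2 + 8*p + 16) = (p - 2)^2*(p + 4)*(p + 4)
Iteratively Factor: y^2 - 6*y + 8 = (y - 2)*(y - 4)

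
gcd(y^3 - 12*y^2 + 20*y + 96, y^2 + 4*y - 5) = 1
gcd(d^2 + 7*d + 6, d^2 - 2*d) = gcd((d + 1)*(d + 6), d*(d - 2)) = 1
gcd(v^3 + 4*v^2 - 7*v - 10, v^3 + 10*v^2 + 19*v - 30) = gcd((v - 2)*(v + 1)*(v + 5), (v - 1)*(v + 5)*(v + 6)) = v + 5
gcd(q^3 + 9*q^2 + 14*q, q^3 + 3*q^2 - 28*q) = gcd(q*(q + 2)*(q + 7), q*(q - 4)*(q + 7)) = q^2 + 7*q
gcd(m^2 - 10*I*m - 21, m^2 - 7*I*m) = m - 7*I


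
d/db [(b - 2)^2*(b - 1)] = (b - 2)*(3*b - 4)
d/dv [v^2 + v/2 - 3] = 2*v + 1/2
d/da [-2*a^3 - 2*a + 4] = -6*a^2 - 2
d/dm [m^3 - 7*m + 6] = 3*m^2 - 7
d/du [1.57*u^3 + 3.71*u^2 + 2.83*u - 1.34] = 4.71*u^2 + 7.42*u + 2.83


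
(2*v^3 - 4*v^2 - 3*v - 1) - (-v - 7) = 2*v^3 - 4*v^2 - 2*v + 6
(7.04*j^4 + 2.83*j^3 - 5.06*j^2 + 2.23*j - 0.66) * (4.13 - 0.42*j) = -2.9568*j^5 + 27.8866*j^4 + 13.8131*j^3 - 21.8344*j^2 + 9.4871*j - 2.7258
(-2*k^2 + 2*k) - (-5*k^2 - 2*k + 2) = 3*k^2 + 4*k - 2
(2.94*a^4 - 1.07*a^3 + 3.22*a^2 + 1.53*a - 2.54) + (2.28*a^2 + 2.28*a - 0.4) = 2.94*a^4 - 1.07*a^3 + 5.5*a^2 + 3.81*a - 2.94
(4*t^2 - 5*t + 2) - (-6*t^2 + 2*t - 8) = 10*t^2 - 7*t + 10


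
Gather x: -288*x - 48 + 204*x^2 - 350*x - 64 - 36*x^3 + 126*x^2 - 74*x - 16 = -36*x^3 + 330*x^2 - 712*x - 128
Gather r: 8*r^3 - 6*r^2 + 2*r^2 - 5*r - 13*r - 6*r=8*r^3 - 4*r^2 - 24*r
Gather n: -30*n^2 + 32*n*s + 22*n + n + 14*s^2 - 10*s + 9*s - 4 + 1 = -30*n^2 + n*(32*s + 23) + 14*s^2 - s - 3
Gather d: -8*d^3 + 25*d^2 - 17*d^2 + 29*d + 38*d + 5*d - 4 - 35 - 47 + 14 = -8*d^3 + 8*d^2 + 72*d - 72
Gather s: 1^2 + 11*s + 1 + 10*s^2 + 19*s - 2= 10*s^2 + 30*s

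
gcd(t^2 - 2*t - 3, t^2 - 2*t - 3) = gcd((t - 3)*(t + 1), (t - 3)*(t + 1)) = t^2 - 2*t - 3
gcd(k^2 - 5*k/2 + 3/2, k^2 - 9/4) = k - 3/2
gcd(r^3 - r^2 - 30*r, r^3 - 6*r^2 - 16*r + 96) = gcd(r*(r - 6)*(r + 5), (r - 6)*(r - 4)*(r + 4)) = r - 6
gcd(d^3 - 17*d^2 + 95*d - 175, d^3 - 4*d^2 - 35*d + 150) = d^2 - 10*d + 25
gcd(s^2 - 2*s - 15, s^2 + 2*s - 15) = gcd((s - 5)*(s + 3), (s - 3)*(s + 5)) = 1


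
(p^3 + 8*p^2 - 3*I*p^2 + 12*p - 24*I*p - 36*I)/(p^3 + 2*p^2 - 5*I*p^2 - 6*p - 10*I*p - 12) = (p + 6)/(p - 2*I)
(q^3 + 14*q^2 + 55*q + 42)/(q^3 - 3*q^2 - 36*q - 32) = (q^2 + 13*q + 42)/(q^2 - 4*q - 32)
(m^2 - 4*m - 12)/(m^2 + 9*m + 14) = (m - 6)/(m + 7)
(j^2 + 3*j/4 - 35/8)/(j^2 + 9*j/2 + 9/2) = (8*j^2 + 6*j - 35)/(4*(2*j^2 + 9*j + 9))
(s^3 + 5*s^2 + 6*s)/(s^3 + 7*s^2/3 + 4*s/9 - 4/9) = 9*s*(s + 3)/(9*s^2 + 3*s - 2)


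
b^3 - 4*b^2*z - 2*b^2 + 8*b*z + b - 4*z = (b - 1)^2*(b - 4*z)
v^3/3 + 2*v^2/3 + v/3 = v*(v/3 + 1/3)*(v + 1)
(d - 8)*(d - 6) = d^2 - 14*d + 48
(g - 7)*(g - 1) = g^2 - 8*g + 7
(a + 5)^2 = a^2 + 10*a + 25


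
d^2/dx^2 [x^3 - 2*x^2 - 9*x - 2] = 6*x - 4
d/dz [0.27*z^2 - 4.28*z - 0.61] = 0.54*z - 4.28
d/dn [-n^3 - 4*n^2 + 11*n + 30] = -3*n^2 - 8*n + 11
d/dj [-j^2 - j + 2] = -2*j - 1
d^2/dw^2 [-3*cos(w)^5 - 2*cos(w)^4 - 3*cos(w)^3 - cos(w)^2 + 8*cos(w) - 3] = 75*cos(w)^5 + 32*cos(w)^4 - 33*cos(w)^3 - 20*cos(w)^2 - 26*cos(w) - 2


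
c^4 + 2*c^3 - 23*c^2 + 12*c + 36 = (c - 3)*(c - 2)*(c + 1)*(c + 6)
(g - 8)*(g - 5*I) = g^2 - 8*g - 5*I*g + 40*I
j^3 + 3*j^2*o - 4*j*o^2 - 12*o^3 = (j - 2*o)*(j + 2*o)*(j + 3*o)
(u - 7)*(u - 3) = u^2 - 10*u + 21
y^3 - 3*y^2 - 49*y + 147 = (y - 7)*(y - 3)*(y + 7)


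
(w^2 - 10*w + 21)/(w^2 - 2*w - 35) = (w - 3)/(w + 5)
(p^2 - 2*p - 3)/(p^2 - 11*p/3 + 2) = 3*(p + 1)/(3*p - 2)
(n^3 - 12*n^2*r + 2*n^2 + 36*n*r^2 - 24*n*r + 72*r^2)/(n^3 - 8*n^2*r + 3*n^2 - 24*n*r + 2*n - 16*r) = (-n^2 + 12*n*r - 36*r^2)/(-n^2 + 8*n*r - n + 8*r)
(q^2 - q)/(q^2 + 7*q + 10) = q*(q - 1)/(q^2 + 7*q + 10)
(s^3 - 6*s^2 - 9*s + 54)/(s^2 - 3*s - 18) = s - 3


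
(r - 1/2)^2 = r^2 - r + 1/4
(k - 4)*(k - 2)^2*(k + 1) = k^4 - 7*k^3 + 12*k^2 + 4*k - 16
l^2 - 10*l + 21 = (l - 7)*(l - 3)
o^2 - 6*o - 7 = (o - 7)*(o + 1)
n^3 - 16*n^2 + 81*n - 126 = (n - 7)*(n - 6)*(n - 3)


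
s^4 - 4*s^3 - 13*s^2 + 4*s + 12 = (s - 6)*(s - 1)*(s + 1)*(s + 2)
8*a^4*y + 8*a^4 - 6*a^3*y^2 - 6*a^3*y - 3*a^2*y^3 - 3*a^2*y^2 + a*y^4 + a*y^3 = (-4*a + y)*(-a + y)*(2*a + y)*(a*y + a)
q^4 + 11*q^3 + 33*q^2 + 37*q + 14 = (q + 1)^2*(q + 2)*(q + 7)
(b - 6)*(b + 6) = b^2 - 36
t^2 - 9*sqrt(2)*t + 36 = (t - 6*sqrt(2))*(t - 3*sqrt(2))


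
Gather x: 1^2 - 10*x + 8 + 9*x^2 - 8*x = 9*x^2 - 18*x + 9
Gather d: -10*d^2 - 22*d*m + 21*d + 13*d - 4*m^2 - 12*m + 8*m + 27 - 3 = -10*d^2 + d*(34 - 22*m) - 4*m^2 - 4*m + 24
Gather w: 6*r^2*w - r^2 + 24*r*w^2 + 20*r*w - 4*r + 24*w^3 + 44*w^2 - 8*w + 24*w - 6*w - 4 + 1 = -r^2 - 4*r + 24*w^3 + w^2*(24*r + 44) + w*(6*r^2 + 20*r + 10) - 3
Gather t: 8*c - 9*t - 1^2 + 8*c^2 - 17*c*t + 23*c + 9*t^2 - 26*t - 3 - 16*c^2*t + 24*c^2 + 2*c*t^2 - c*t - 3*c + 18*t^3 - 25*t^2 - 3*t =32*c^2 + 28*c + 18*t^3 + t^2*(2*c - 16) + t*(-16*c^2 - 18*c - 38) - 4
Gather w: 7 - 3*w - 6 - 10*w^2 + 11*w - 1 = -10*w^2 + 8*w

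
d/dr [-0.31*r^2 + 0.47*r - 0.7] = 0.47 - 0.62*r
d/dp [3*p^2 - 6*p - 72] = 6*p - 6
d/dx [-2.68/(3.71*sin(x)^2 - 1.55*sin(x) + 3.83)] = (19.8856*sin(x) - 4.154)*cos(x)/(3.71*sin(x)^2 - 1.55*sin(x) + 3.83)^2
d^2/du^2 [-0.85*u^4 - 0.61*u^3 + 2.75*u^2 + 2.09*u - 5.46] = -10.2*u^2 - 3.66*u + 5.5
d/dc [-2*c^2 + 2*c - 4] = 2 - 4*c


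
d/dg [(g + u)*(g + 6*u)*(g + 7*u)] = 3*g^2 + 28*g*u + 55*u^2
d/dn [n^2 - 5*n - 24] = 2*n - 5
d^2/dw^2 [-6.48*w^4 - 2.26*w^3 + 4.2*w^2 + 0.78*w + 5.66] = -77.76*w^2 - 13.56*w + 8.4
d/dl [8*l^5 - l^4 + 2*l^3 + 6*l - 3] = 40*l^4 - 4*l^3 + 6*l^2 + 6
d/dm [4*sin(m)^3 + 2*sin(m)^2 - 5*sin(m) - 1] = (12*sin(m)^2 + 4*sin(m) - 5)*cos(m)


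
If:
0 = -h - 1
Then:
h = -1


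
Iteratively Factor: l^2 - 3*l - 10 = (l - 5)*(l + 2)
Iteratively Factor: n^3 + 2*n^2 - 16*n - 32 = (n + 4)*(n^2 - 2*n - 8) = (n + 2)*(n + 4)*(n - 4)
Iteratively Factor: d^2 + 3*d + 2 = (d + 1)*(d + 2)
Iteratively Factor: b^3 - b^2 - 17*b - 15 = (b + 3)*(b^2 - 4*b - 5) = (b - 5)*(b + 3)*(b + 1)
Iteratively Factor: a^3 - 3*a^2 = (a)*(a^2 - 3*a) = a^2*(a - 3)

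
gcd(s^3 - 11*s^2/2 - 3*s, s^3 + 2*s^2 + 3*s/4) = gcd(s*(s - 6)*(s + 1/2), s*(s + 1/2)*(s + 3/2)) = s^2 + s/2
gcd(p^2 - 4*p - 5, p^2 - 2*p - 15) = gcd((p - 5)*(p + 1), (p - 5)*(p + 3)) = p - 5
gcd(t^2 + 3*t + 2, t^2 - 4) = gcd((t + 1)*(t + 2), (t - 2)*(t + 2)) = t + 2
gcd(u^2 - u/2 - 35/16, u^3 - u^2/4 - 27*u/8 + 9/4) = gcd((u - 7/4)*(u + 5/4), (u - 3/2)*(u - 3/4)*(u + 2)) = 1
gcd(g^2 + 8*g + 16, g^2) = 1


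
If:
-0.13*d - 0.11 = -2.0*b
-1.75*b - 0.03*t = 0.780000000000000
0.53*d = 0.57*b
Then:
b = 0.06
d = 0.06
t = -29.45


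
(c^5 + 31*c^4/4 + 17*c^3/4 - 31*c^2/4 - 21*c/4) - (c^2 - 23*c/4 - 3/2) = c^5 + 31*c^4/4 + 17*c^3/4 - 35*c^2/4 + c/2 + 3/2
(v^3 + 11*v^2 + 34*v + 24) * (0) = 0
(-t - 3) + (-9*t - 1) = -10*t - 4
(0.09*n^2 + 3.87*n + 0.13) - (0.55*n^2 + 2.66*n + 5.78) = -0.46*n^2 + 1.21*n - 5.65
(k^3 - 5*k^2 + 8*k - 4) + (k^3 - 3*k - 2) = 2*k^3 - 5*k^2 + 5*k - 6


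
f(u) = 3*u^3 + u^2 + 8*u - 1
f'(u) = 9*u^2 + 2*u + 8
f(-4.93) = -375.60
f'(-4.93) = 216.88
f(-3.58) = -154.47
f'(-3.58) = 116.19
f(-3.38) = -132.46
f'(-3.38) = 104.06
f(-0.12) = -1.95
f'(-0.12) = 7.89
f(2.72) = 88.53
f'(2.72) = 80.03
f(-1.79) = -29.32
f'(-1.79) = 33.26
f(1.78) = 33.33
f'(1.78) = 40.08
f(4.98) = 434.16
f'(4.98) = 241.16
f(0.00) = -1.00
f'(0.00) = 8.00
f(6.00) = 731.00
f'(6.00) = 344.00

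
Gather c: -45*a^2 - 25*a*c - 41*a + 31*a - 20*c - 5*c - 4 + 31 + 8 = -45*a^2 - 10*a + c*(-25*a - 25) + 35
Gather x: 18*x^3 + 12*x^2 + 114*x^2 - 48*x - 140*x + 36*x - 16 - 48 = 18*x^3 + 126*x^2 - 152*x - 64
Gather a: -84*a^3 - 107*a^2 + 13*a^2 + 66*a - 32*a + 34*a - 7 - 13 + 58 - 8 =-84*a^3 - 94*a^2 + 68*a + 30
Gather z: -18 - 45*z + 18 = -45*z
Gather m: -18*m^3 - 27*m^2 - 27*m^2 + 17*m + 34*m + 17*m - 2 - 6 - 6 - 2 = -18*m^3 - 54*m^2 + 68*m - 16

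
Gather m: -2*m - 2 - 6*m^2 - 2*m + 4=-6*m^2 - 4*m + 2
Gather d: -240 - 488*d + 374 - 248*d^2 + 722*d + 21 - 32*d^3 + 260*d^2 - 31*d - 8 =-32*d^3 + 12*d^2 + 203*d + 147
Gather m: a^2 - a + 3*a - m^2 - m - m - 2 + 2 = a^2 + 2*a - m^2 - 2*m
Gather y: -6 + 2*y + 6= 2*y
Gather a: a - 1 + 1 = a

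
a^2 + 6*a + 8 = (a + 2)*(a + 4)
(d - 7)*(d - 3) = d^2 - 10*d + 21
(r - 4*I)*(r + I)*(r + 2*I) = r^3 - I*r^2 + 10*r + 8*I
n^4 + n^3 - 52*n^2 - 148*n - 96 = (n - 8)*(n + 1)*(n + 2)*(n + 6)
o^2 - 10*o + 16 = (o - 8)*(o - 2)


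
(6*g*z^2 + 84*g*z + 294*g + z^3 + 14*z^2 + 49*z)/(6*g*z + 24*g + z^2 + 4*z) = (z^2 + 14*z + 49)/(z + 4)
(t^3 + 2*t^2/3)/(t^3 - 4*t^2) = (t + 2/3)/(t - 4)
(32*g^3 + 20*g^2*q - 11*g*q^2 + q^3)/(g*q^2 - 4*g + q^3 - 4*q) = (32*g^2 - 12*g*q + q^2)/(q^2 - 4)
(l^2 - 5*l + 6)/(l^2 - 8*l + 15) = (l - 2)/(l - 5)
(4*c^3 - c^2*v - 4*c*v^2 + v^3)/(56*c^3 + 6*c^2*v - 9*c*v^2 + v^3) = (-c^2 + v^2)/(-14*c^2 - 5*c*v + v^2)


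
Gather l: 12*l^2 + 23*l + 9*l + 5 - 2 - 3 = 12*l^2 + 32*l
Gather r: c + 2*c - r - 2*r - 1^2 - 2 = 3*c - 3*r - 3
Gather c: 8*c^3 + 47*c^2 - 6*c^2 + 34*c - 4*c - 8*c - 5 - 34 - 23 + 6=8*c^3 + 41*c^2 + 22*c - 56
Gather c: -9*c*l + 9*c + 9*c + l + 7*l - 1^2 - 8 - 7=c*(18 - 9*l) + 8*l - 16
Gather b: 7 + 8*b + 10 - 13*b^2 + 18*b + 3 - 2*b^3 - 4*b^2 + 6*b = -2*b^3 - 17*b^2 + 32*b + 20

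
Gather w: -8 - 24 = -32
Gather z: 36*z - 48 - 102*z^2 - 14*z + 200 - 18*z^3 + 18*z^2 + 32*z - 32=-18*z^3 - 84*z^2 + 54*z + 120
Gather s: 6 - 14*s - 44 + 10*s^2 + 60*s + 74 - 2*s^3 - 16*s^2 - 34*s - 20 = -2*s^3 - 6*s^2 + 12*s + 16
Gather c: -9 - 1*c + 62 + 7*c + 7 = 6*c + 60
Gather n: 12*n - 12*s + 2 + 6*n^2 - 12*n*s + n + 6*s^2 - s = 6*n^2 + n*(13 - 12*s) + 6*s^2 - 13*s + 2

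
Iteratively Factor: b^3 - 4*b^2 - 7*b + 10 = (b - 1)*(b^2 - 3*b - 10) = (b - 5)*(b - 1)*(b + 2)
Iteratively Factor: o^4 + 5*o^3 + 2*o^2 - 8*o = (o - 1)*(o^3 + 6*o^2 + 8*o) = (o - 1)*(o + 4)*(o^2 + 2*o) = o*(o - 1)*(o + 4)*(o + 2)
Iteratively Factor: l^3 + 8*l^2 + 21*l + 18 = (l + 3)*(l^2 + 5*l + 6) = (l + 3)^2*(l + 2)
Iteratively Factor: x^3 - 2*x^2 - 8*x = (x - 4)*(x^2 + 2*x) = x*(x - 4)*(x + 2)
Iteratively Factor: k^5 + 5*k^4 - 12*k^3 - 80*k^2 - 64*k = (k + 1)*(k^4 + 4*k^3 - 16*k^2 - 64*k) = (k - 4)*(k + 1)*(k^3 + 8*k^2 + 16*k) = (k - 4)*(k + 1)*(k + 4)*(k^2 + 4*k) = k*(k - 4)*(k + 1)*(k + 4)*(k + 4)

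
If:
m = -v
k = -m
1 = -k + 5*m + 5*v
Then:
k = -1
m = 1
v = -1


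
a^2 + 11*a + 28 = (a + 4)*(a + 7)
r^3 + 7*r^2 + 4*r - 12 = (r - 1)*(r + 2)*(r + 6)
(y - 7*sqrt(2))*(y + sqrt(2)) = y^2 - 6*sqrt(2)*y - 14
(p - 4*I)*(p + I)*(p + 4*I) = p^3 + I*p^2 + 16*p + 16*I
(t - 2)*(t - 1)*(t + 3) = t^3 - 7*t + 6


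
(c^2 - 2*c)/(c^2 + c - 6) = c/(c + 3)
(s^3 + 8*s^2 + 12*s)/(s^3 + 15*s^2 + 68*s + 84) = s/(s + 7)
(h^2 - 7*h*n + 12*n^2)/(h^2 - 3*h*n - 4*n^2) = (h - 3*n)/(h + n)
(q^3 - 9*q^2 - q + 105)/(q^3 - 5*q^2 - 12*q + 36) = (q^2 - 12*q + 35)/(q^2 - 8*q + 12)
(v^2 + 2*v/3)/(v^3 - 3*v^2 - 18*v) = (v + 2/3)/(v^2 - 3*v - 18)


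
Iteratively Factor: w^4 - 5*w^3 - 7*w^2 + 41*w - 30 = (w - 5)*(w^3 - 7*w + 6) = (w - 5)*(w + 3)*(w^2 - 3*w + 2) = (w - 5)*(w - 2)*(w + 3)*(w - 1)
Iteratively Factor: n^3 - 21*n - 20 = (n + 1)*(n^2 - n - 20) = (n + 1)*(n + 4)*(n - 5)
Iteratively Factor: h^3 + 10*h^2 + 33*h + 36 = (h + 3)*(h^2 + 7*h + 12) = (h + 3)^2*(h + 4)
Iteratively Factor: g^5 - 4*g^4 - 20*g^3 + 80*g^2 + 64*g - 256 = (g - 4)*(g^4 - 20*g^2 + 64) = (g - 4)^2*(g^3 + 4*g^2 - 4*g - 16) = (g - 4)^2*(g - 2)*(g^2 + 6*g + 8) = (g - 4)^2*(g - 2)*(g + 4)*(g + 2)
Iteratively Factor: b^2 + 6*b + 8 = (b + 4)*(b + 2)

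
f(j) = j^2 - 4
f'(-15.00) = -30.00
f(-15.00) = 221.00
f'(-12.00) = -24.00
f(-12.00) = 140.00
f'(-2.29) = -4.58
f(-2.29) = 1.24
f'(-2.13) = -4.26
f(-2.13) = 0.54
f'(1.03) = 2.06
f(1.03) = -2.94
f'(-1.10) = -2.20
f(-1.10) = -2.79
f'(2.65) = 5.30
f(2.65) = 3.02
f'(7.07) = 14.14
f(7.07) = 45.98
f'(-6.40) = -12.80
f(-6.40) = 36.96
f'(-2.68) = -5.36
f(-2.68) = 3.18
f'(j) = 2*j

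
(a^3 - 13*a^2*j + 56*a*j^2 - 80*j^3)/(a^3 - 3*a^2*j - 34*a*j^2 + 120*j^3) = (a - 4*j)/(a + 6*j)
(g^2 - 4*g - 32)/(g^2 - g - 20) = (g - 8)/(g - 5)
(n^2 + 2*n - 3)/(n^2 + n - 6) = (n - 1)/(n - 2)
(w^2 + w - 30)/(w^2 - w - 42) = (w - 5)/(w - 7)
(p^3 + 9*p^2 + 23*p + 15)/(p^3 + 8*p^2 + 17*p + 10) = (p + 3)/(p + 2)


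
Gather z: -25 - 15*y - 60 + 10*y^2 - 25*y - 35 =10*y^2 - 40*y - 120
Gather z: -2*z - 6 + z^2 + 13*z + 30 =z^2 + 11*z + 24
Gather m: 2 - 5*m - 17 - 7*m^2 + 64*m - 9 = -7*m^2 + 59*m - 24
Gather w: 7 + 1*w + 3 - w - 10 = 0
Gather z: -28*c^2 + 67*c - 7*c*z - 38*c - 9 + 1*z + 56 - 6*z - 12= -28*c^2 + 29*c + z*(-7*c - 5) + 35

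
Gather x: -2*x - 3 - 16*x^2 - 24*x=-16*x^2 - 26*x - 3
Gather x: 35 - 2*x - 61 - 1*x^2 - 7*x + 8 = -x^2 - 9*x - 18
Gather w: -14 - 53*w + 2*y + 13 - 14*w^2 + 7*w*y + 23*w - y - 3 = -14*w^2 + w*(7*y - 30) + y - 4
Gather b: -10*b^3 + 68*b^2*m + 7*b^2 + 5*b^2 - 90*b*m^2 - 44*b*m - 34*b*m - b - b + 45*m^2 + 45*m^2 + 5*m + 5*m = -10*b^3 + b^2*(68*m + 12) + b*(-90*m^2 - 78*m - 2) + 90*m^2 + 10*m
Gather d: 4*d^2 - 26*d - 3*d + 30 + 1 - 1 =4*d^2 - 29*d + 30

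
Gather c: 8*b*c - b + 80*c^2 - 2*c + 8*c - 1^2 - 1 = -b + 80*c^2 + c*(8*b + 6) - 2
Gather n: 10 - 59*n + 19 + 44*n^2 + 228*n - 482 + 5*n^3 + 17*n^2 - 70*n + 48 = 5*n^3 + 61*n^2 + 99*n - 405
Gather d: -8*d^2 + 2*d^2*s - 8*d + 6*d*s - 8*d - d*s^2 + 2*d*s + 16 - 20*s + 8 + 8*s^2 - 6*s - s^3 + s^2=d^2*(2*s - 8) + d*(-s^2 + 8*s - 16) - s^3 + 9*s^2 - 26*s + 24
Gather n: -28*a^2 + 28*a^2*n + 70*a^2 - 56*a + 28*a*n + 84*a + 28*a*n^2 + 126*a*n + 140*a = 42*a^2 + 28*a*n^2 + 168*a + n*(28*a^2 + 154*a)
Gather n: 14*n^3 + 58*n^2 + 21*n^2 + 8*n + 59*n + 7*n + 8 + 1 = 14*n^3 + 79*n^2 + 74*n + 9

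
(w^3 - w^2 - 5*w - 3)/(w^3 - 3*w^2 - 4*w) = (w^2 - 2*w - 3)/(w*(w - 4))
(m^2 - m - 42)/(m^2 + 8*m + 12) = (m - 7)/(m + 2)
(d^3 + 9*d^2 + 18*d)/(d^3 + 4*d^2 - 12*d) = (d + 3)/(d - 2)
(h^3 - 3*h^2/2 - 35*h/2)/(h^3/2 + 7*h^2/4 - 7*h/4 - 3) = 2*h*(2*h^2 - 3*h - 35)/(2*h^3 + 7*h^2 - 7*h - 12)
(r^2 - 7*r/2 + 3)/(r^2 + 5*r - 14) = (r - 3/2)/(r + 7)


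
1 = 1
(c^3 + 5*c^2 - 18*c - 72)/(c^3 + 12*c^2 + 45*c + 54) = (c - 4)/(c + 3)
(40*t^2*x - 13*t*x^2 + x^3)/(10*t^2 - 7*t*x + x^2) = x*(-8*t + x)/(-2*t + x)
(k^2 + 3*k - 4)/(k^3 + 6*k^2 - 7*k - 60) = (k - 1)/(k^2 + 2*k - 15)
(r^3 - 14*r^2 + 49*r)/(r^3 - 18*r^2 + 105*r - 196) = r/(r - 4)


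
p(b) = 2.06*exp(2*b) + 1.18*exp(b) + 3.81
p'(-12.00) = 0.00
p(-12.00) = 3.81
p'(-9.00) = 0.00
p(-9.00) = 3.81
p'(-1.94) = 0.25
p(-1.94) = 4.02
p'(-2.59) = 0.11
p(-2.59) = 3.91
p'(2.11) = 290.03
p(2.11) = 153.69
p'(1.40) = 72.54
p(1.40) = 42.47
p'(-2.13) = 0.20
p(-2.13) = 3.98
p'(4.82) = 63459.73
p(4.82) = 31806.82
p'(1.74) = 140.46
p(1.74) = 77.40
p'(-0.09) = 4.52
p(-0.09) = 6.61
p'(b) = 4.12*exp(2*b) + 1.18*exp(b)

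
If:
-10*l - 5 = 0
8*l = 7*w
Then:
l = -1/2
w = -4/7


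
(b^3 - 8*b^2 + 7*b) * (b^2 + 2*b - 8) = b^5 - 6*b^4 - 17*b^3 + 78*b^2 - 56*b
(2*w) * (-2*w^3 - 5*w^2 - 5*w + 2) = -4*w^4 - 10*w^3 - 10*w^2 + 4*w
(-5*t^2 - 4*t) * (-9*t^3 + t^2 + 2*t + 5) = 45*t^5 + 31*t^4 - 14*t^3 - 33*t^2 - 20*t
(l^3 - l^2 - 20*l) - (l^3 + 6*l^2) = -7*l^2 - 20*l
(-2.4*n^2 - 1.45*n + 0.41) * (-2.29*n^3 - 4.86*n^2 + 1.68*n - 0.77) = 5.496*n^5 + 14.9845*n^4 + 2.0761*n^3 - 2.5806*n^2 + 1.8053*n - 0.3157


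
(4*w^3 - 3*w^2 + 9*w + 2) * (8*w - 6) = 32*w^4 - 48*w^3 + 90*w^2 - 38*w - 12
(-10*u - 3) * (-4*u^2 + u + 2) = 40*u^3 + 2*u^2 - 23*u - 6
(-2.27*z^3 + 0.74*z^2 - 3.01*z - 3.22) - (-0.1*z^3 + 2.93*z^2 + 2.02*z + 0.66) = -2.17*z^3 - 2.19*z^2 - 5.03*z - 3.88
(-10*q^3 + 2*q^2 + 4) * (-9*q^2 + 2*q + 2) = 90*q^5 - 38*q^4 - 16*q^3 - 32*q^2 + 8*q + 8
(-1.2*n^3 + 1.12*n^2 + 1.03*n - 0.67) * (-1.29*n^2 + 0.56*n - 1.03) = 1.548*n^5 - 2.1168*n^4 + 0.5345*n^3 + 0.2875*n^2 - 1.4361*n + 0.6901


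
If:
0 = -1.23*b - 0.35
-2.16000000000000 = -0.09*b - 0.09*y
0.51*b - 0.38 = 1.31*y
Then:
No Solution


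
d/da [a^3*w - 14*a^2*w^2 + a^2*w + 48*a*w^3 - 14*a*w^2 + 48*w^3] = w*(3*a^2 - 28*a*w + 2*a + 48*w^2 - 14*w)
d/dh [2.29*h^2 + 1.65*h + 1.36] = 4.58*h + 1.65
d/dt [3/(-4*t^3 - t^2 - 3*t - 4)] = 3*(12*t^2 + 2*t + 3)/(4*t^3 + t^2 + 3*t + 4)^2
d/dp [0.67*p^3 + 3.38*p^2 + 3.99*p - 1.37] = 2.01*p^2 + 6.76*p + 3.99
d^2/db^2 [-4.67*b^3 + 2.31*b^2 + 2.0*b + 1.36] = 4.62 - 28.02*b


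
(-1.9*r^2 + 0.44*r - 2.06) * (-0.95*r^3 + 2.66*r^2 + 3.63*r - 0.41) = 1.805*r^5 - 5.472*r^4 - 3.7696*r^3 - 3.1034*r^2 - 7.6582*r + 0.8446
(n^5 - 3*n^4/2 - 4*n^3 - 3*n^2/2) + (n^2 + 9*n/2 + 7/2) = n^5 - 3*n^4/2 - 4*n^3 - n^2/2 + 9*n/2 + 7/2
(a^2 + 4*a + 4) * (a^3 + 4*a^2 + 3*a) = a^5 + 8*a^4 + 23*a^3 + 28*a^2 + 12*a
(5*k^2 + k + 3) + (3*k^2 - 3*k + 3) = 8*k^2 - 2*k + 6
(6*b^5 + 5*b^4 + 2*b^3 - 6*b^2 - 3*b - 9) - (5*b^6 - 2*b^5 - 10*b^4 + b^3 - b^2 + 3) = -5*b^6 + 8*b^5 + 15*b^4 + b^3 - 5*b^2 - 3*b - 12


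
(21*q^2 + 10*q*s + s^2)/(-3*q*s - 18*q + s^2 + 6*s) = (-21*q^2 - 10*q*s - s^2)/(3*q*s + 18*q - s^2 - 6*s)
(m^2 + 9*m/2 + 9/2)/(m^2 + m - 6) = (m + 3/2)/(m - 2)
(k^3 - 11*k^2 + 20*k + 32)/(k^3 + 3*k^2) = (k^3 - 11*k^2 + 20*k + 32)/(k^2*(k + 3))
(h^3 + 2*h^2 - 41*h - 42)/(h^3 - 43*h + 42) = (h + 1)/(h - 1)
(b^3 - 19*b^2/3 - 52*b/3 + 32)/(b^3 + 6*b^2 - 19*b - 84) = (3*b^2 - 28*b + 32)/(3*(b^2 + 3*b - 28))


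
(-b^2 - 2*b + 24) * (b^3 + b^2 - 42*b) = -b^5 - 3*b^4 + 64*b^3 + 108*b^2 - 1008*b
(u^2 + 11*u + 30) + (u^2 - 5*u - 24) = 2*u^2 + 6*u + 6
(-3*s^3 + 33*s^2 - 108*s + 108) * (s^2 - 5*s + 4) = -3*s^5 + 48*s^4 - 285*s^3 + 780*s^2 - 972*s + 432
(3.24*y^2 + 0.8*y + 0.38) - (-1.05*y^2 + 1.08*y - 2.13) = 4.29*y^2 - 0.28*y + 2.51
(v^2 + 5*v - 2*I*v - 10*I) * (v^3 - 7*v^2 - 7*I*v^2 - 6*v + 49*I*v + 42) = v^5 - 2*v^4 - 9*I*v^4 - 55*v^3 + 18*I*v^3 + 40*v^2 + 327*I*v^2 + 700*v - 24*I*v - 420*I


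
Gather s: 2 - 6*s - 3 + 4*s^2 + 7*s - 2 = 4*s^2 + s - 3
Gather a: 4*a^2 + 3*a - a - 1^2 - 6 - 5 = 4*a^2 + 2*a - 12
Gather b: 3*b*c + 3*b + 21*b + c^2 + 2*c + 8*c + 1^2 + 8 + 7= b*(3*c + 24) + c^2 + 10*c + 16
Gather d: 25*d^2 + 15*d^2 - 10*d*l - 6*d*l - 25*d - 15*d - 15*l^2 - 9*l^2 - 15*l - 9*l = 40*d^2 + d*(-16*l - 40) - 24*l^2 - 24*l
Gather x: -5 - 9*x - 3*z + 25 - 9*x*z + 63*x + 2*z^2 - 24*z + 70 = x*(54 - 9*z) + 2*z^2 - 27*z + 90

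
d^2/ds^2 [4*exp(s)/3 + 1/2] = 4*exp(s)/3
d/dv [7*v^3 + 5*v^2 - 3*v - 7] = 21*v^2 + 10*v - 3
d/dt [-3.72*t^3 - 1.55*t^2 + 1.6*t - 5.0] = -11.16*t^2 - 3.1*t + 1.6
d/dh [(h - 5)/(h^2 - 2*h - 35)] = (h^2 - 2*h - 2*(h - 5)*(h - 1) - 35)/(-h^2 + 2*h + 35)^2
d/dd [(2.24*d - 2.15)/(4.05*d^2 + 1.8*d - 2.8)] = (-9.072*d^2 + 17.415*d - 2.402)/(16.4025*d^4 + 14.58*d^3 - 19.44*d^2 - 10.08*d + 7.84)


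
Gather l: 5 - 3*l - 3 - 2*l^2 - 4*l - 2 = -2*l^2 - 7*l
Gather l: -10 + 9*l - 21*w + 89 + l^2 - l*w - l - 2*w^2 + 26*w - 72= l^2 + l*(8 - w) - 2*w^2 + 5*w + 7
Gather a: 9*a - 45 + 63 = 9*a + 18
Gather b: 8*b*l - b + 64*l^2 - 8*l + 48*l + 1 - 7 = b*(8*l - 1) + 64*l^2 + 40*l - 6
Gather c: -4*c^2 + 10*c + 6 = -4*c^2 + 10*c + 6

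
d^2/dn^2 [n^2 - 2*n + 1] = 2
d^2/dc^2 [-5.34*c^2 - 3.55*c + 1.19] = -10.6800000000000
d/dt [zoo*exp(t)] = zoo*exp(t)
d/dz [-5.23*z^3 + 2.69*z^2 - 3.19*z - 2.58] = -15.69*z^2 + 5.38*z - 3.19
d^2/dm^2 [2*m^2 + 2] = 4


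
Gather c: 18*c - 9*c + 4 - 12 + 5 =9*c - 3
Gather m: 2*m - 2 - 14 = 2*m - 16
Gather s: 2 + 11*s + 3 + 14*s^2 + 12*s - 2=14*s^2 + 23*s + 3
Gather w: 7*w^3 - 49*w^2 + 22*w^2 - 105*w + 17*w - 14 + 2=7*w^3 - 27*w^2 - 88*w - 12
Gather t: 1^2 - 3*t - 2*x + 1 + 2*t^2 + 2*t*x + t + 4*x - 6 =2*t^2 + t*(2*x - 2) + 2*x - 4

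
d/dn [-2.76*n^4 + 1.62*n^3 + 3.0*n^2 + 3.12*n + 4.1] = -11.04*n^3 + 4.86*n^2 + 6.0*n + 3.12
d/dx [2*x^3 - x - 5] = 6*x^2 - 1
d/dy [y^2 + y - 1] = 2*y + 1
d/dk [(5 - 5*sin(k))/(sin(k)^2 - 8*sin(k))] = 5*(cos(k) - 2/tan(k) + 8*cos(k)/sin(k)^2)/(sin(k) - 8)^2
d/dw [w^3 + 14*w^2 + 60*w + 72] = 3*w^2 + 28*w + 60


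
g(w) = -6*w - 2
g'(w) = -6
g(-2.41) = 12.46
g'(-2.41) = -6.00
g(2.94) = -19.64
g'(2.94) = -6.00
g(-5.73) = 32.38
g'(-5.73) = -6.00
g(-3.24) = 17.44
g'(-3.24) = -6.00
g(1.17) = -9.02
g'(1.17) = -6.00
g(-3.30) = 17.80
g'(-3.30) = -6.00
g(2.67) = -18.02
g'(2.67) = -6.00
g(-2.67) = 14.02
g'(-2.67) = -6.00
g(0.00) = -2.00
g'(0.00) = -6.00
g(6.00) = -38.00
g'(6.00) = -6.00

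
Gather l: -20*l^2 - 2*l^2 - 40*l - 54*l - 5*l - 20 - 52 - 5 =-22*l^2 - 99*l - 77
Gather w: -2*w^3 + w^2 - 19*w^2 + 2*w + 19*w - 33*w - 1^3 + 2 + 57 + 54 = -2*w^3 - 18*w^2 - 12*w + 112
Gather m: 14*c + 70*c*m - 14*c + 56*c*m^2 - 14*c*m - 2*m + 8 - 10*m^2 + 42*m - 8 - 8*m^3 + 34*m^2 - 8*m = -8*m^3 + m^2*(56*c + 24) + m*(56*c + 32)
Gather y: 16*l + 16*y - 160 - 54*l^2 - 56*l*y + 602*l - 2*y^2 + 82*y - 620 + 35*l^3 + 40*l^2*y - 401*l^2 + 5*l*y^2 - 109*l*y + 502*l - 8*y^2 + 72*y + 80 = 35*l^3 - 455*l^2 + 1120*l + y^2*(5*l - 10) + y*(40*l^2 - 165*l + 170) - 700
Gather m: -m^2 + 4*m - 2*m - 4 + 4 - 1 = -m^2 + 2*m - 1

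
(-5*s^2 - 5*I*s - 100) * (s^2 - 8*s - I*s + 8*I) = -5*s^4 + 40*s^3 - 105*s^2 + 840*s + 100*I*s - 800*I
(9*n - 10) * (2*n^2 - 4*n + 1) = 18*n^3 - 56*n^2 + 49*n - 10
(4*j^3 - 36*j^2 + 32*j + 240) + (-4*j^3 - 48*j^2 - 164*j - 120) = -84*j^2 - 132*j + 120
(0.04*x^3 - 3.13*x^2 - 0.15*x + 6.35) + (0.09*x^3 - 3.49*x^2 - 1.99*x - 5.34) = 0.13*x^3 - 6.62*x^2 - 2.14*x + 1.01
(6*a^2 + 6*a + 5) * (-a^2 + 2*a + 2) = -6*a^4 + 6*a^3 + 19*a^2 + 22*a + 10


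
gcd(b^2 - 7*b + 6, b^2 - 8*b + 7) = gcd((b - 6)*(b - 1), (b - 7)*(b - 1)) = b - 1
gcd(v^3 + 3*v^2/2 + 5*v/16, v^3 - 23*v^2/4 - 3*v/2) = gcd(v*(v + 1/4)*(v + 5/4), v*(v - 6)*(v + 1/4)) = v^2 + v/4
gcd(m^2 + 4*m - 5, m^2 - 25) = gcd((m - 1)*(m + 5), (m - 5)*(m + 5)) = m + 5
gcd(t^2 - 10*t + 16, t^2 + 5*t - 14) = t - 2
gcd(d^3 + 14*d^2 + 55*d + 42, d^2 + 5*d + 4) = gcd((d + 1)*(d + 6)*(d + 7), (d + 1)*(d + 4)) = d + 1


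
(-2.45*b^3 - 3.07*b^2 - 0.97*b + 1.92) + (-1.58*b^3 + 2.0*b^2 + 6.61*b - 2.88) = -4.03*b^3 - 1.07*b^2 + 5.64*b - 0.96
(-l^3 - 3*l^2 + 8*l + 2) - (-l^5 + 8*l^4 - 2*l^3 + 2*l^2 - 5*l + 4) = l^5 - 8*l^4 + l^3 - 5*l^2 + 13*l - 2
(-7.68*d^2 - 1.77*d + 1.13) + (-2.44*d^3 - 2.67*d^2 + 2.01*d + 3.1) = -2.44*d^3 - 10.35*d^2 + 0.24*d + 4.23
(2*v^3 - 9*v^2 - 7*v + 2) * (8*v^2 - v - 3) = 16*v^5 - 74*v^4 - 53*v^3 + 50*v^2 + 19*v - 6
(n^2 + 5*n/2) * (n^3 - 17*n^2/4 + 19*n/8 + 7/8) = n^5 - 7*n^4/4 - 33*n^3/4 + 109*n^2/16 + 35*n/16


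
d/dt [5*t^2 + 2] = 10*t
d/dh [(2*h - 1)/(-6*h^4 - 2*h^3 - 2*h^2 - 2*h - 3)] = 2*(18*h^4 - 8*h^3 - h^2 - 2*h - 4)/(36*h^8 + 24*h^7 + 28*h^6 + 32*h^5 + 48*h^4 + 20*h^3 + 16*h^2 + 12*h + 9)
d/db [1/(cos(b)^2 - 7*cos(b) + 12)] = (2*cos(b) - 7)*sin(b)/(cos(b)^2 - 7*cos(b) + 12)^2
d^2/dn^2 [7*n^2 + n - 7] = 14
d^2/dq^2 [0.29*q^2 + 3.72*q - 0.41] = 0.580000000000000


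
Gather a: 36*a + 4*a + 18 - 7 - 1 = 40*a + 10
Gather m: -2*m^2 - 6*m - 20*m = -2*m^2 - 26*m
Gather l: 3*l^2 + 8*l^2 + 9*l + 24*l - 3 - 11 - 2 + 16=11*l^2 + 33*l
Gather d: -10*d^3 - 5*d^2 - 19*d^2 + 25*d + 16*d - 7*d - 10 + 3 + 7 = -10*d^3 - 24*d^2 + 34*d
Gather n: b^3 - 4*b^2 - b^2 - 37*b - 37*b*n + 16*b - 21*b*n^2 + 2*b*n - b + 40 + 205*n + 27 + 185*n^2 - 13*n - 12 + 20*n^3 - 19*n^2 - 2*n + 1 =b^3 - 5*b^2 - 22*b + 20*n^3 + n^2*(166 - 21*b) + n*(190 - 35*b) + 56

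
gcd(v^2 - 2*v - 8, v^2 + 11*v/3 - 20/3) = 1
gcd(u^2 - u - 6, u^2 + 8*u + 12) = u + 2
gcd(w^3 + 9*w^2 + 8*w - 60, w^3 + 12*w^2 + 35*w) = w + 5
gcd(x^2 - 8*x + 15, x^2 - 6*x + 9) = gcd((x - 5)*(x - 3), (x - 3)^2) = x - 3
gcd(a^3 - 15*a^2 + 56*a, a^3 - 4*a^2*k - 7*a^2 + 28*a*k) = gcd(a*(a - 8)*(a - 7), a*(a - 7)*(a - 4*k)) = a^2 - 7*a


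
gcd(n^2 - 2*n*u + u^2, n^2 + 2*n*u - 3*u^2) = -n + u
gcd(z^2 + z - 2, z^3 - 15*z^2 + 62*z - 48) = z - 1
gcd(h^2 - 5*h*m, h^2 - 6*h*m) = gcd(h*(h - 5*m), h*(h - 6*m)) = h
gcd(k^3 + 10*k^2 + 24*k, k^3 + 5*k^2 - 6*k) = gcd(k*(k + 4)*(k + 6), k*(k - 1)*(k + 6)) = k^2 + 6*k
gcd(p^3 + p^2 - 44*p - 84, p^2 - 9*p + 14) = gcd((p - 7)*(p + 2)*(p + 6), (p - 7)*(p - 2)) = p - 7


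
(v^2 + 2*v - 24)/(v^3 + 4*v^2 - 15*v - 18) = (v - 4)/(v^2 - 2*v - 3)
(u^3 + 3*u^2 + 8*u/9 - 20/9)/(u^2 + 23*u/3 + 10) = (3*u^2 + 4*u - 4)/(3*(u + 6))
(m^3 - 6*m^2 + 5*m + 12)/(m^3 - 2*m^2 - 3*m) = (m - 4)/m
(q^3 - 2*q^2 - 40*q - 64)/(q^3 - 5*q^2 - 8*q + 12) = (q^2 - 4*q - 32)/(q^2 - 7*q + 6)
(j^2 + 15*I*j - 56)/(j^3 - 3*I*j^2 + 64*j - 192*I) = (j + 7*I)/(j^2 - 11*I*j - 24)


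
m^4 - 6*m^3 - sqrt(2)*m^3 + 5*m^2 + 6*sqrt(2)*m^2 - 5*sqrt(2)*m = m*(m - 5)*(m - 1)*(m - sqrt(2))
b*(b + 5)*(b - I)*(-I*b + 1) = -I*b^4 - 5*I*b^3 - I*b^2 - 5*I*b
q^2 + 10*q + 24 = (q + 4)*(q + 6)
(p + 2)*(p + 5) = p^2 + 7*p + 10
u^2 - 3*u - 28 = (u - 7)*(u + 4)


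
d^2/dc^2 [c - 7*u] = 0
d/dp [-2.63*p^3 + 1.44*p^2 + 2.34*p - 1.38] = -7.89*p^2 + 2.88*p + 2.34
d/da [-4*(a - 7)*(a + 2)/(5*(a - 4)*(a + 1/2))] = 24*(-a^2 - 16*a + 26)/(5*(4*a^4 - 28*a^3 + 33*a^2 + 56*a + 16))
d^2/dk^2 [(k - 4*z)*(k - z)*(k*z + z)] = 2*z*(3*k - 5*z + 1)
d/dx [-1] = 0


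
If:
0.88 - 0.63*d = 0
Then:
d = 1.40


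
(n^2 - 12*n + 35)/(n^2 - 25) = (n - 7)/(n + 5)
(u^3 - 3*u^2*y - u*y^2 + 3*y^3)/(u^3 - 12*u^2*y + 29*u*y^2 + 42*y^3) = (u^2 - 4*u*y + 3*y^2)/(u^2 - 13*u*y + 42*y^2)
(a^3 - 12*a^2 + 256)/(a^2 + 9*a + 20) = (a^2 - 16*a + 64)/(a + 5)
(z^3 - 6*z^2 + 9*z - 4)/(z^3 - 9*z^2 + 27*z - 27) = (z^3 - 6*z^2 + 9*z - 4)/(z^3 - 9*z^2 + 27*z - 27)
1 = 1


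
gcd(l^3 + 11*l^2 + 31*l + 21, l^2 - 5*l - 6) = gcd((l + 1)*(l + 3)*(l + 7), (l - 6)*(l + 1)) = l + 1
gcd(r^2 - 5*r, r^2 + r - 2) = 1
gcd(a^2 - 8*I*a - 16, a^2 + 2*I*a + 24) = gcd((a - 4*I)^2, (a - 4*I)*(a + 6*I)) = a - 4*I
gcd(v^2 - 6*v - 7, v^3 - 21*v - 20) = v + 1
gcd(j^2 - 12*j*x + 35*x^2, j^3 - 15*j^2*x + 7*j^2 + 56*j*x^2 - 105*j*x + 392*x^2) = -j + 7*x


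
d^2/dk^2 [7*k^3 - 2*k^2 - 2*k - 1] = 42*k - 4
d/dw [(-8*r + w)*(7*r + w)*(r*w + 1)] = -56*r^3 - 2*r^2*w + 3*r*w^2 - r + 2*w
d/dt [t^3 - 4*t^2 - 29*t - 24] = 3*t^2 - 8*t - 29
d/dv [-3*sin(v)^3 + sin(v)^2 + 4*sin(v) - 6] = (-9*sin(v)^2 + 2*sin(v) + 4)*cos(v)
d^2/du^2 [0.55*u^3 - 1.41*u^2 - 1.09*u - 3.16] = 3.3*u - 2.82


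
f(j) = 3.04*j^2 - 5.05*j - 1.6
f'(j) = 6.08*j - 5.05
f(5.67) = 67.50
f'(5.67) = 29.42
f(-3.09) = 43.03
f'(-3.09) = -23.84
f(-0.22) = -0.34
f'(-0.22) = -6.39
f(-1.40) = 11.43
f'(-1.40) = -13.56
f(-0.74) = 3.80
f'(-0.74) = -9.55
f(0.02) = -1.70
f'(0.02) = -4.93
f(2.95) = 9.96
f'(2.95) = 12.89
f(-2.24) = 24.97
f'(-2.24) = -18.67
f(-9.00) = 290.09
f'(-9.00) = -59.77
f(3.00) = 10.61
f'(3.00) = 13.19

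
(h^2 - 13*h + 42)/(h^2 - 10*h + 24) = (h - 7)/(h - 4)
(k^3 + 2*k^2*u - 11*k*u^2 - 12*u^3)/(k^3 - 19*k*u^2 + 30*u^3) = (-k^2 - 5*k*u - 4*u^2)/(-k^2 - 3*k*u + 10*u^2)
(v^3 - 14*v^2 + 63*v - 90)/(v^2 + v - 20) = (v^3 - 14*v^2 + 63*v - 90)/(v^2 + v - 20)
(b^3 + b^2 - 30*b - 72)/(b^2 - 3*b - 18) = b + 4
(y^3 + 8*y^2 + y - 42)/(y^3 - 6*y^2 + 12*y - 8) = (y^2 + 10*y + 21)/(y^2 - 4*y + 4)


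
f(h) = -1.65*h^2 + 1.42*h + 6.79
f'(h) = 1.42 - 3.3*h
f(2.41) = 0.63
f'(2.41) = -6.53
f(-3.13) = -13.82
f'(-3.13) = 11.75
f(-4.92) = -40.14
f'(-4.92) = 17.66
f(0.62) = 7.04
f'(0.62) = -0.63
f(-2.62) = -8.26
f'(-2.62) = 10.07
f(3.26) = -6.12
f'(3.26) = -9.34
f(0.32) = 7.08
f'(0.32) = 0.36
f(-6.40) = -69.88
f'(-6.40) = 22.54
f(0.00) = 6.79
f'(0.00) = 1.42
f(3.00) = -3.80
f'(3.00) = -8.48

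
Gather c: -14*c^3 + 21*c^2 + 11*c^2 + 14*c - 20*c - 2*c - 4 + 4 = -14*c^3 + 32*c^2 - 8*c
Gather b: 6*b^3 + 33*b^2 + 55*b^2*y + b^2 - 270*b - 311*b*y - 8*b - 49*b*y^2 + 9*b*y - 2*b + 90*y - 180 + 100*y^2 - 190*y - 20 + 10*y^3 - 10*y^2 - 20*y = 6*b^3 + b^2*(55*y + 34) + b*(-49*y^2 - 302*y - 280) + 10*y^3 + 90*y^2 - 120*y - 200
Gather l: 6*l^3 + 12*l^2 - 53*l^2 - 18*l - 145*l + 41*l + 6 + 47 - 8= 6*l^3 - 41*l^2 - 122*l + 45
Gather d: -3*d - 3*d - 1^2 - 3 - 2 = -6*d - 6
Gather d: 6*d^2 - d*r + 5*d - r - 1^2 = 6*d^2 + d*(5 - r) - r - 1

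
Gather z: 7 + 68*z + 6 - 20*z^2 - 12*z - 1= -20*z^2 + 56*z + 12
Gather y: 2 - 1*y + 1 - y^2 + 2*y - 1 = -y^2 + y + 2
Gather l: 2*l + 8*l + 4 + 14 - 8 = 10*l + 10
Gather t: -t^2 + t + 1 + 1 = -t^2 + t + 2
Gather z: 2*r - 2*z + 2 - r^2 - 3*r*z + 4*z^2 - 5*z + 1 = -r^2 + 2*r + 4*z^2 + z*(-3*r - 7) + 3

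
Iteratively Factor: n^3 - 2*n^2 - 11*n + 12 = (n - 1)*(n^2 - n - 12) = (n - 1)*(n + 3)*(n - 4)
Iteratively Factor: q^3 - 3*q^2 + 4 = (q - 2)*(q^2 - q - 2) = (q - 2)^2*(q + 1)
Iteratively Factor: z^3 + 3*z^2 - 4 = (z - 1)*(z^2 + 4*z + 4) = (z - 1)*(z + 2)*(z + 2)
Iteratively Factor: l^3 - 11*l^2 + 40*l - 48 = (l - 4)*(l^2 - 7*l + 12) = (l - 4)*(l - 3)*(l - 4)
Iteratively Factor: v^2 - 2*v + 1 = (v - 1)*(v - 1)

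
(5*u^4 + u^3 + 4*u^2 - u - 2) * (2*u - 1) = 10*u^5 - 3*u^4 + 7*u^3 - 6*u^2 - 3*u + 2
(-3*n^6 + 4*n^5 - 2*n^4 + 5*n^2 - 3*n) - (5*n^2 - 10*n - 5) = -3*n^6 + 4*n^5 - 2*n^4 + 7*n + 5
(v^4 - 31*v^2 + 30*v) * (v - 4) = v^5 - 4*v^4 - 31*v^3 + 154*v^2 - 120*v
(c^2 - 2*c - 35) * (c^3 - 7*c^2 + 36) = c^5 - 9*c^4 - 21*c^3 + 281*c^2 - 72*c - 1260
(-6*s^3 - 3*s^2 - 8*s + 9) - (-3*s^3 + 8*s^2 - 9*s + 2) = -3*s^3 - 11*s^2 + s + 7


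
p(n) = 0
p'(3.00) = 0.00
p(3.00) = 0.00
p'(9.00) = 0.00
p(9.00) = 0.00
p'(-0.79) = 0.00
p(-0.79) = 0.00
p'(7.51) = 0.00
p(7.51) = 0.00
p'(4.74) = 0.00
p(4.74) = 0.00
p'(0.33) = 0.00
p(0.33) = 0.00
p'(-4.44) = 0.00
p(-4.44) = 0.00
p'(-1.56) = 0.00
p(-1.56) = 0.00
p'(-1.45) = 0.00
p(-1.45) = 0.00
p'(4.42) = 0.00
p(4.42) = 0.00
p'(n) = 0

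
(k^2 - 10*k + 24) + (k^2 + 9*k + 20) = 2*k^2 - k + 44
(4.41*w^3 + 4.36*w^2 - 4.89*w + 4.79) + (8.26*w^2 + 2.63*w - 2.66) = 4.41*w^3 + 12.62*w^2 - 2.26*w + 2.13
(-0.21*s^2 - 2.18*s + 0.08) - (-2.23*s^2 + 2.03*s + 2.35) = 2.02*s^2 - 4.21*s - 2.27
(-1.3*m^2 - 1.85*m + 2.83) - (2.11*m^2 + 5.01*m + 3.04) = -3.41*m^2 - 6.86*m - 0.21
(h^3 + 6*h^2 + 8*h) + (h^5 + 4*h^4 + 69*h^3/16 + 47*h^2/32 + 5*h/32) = h^5 + 4*h^4 + 85*h^3/16 + 239*h^2/32 + 261*h/32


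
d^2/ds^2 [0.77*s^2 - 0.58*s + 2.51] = 1.54000000000000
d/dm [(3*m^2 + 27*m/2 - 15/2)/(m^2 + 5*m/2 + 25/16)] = 24*(85 - 16*m)/(64*m^3 + 240*m^2 + 300*m + 125)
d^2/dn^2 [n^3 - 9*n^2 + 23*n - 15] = 6*n - 18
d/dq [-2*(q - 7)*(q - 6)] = 26 - 4*q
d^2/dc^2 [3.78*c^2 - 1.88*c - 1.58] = 7.56000000000000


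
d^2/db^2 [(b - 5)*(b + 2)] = 2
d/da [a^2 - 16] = 2*a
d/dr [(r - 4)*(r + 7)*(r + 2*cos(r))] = -(r - 4)*(r + 7)*(2*sin(r) - 1) + (r - 4)*(r + 2*cos(r)) + (r + 7)*(r + 2*cos(r))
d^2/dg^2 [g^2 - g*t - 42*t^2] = 2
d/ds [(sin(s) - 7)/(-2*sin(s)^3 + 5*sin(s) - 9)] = (4*sin(s)^3 - 42*sin(s)^2 + 26)*cos(s)/(2*sin(s)^3 - 5*sin(s) + 9)^2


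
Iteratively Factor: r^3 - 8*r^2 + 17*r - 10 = (r - 1)*(r^2 - 7*r + 10) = (r - 5)*(r - 1)*(r - 2)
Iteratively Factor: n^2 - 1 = (n + 1)*(n - 1)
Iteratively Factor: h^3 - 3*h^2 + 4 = (h - 2)*(h^2 - h - 2) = (h - 2)*(h + 1)*(h - 2)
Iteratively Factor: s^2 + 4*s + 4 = (s + 2)*(s + 2)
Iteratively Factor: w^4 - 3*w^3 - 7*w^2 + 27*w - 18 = (w + 3)*(w^3 - 6*w^2 + 11*w - 6) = (w - 2)*(w + 3)*(w^2 - 4*w + 3) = (w - 3)*(w - 2)*(w + 3)*(w - 1)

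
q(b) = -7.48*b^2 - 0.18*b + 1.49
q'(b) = -14.96*b - 0.18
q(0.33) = 0.62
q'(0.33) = -5.12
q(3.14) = -72.83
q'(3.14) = -47.15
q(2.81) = -58.08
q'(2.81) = -42.22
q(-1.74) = -20.84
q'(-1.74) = 25.85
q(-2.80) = -56.65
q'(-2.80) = 41.71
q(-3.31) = -79.87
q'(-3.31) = 49.34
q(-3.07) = -68.46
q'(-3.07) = 45.75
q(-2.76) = -54.99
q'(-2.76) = 41.11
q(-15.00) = -1678.81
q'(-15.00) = 224.22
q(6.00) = -268.87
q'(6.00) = -89.94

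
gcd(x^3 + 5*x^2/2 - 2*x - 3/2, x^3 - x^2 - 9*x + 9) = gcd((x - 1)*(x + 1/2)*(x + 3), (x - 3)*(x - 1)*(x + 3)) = x^2 + 2*x - 3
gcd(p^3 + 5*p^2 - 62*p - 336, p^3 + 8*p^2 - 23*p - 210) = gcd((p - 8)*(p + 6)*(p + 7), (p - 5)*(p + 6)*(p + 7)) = p^2 + 13*p + 42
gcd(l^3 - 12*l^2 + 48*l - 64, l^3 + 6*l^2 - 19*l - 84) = l - 4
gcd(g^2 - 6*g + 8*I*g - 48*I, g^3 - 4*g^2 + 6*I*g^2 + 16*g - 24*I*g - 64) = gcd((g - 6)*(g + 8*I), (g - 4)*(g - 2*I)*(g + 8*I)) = g + 8*I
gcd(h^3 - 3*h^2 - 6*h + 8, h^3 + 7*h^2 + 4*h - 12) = h^2 + h - 2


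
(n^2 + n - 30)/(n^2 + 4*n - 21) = (n^2 + n - 30)/(n^2 + 4*n - 21)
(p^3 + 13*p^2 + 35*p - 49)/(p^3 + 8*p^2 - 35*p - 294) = (p - 1)/(p - 6)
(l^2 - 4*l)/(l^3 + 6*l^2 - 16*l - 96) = l/(l^2 + 10*l + 24)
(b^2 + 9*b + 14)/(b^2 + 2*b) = (b + 7)/b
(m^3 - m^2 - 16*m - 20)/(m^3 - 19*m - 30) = (m + 2)/(m + 3)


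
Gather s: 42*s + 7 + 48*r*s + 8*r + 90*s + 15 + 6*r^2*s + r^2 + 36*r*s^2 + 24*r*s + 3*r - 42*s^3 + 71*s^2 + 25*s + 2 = r^2 + 11*r - 42*s^3 + s^2*(36*r + 71) + s*(6*r^2 + 72*r + 157) + 24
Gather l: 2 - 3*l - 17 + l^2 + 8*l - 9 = l^2 + 5*l - 24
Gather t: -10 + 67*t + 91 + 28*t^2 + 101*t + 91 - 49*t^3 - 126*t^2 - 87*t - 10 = -49*t^3 - 98*t^2 + 81*t + 162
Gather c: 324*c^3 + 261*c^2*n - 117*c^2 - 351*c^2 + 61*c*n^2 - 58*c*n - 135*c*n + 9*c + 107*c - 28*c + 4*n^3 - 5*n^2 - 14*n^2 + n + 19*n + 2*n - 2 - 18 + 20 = 324*c^3 + c^2*(261*n - 468) + c*(61*n^2 - 193*n + 88) + 4*n^3 - 19*n^2 + 22*n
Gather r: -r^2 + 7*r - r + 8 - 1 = -r^2 + 6*r + 7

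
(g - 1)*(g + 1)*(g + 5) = g^3 + 5*g^2 - g - 5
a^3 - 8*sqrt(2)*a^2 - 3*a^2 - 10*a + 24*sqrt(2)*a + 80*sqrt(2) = (a - 5)*(a + 2)*(a - 8*sqrt(2))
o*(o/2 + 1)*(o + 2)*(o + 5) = o^4/2 + 9*o^3/2 + 12*o^2 + 10*o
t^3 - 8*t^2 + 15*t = t*(t - 5)*(t - 3)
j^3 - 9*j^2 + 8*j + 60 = (j - 6)*(j - 5)*(j + 2)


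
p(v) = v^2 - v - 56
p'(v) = 2*v - 1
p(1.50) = -55.25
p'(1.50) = 2.00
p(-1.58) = -51.92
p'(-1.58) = -4.16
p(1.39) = -55.46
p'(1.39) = 1.78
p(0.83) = -56.14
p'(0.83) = 0.66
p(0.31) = -56.21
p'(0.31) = -0.38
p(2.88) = -50.59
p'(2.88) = 4.76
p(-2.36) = -48.07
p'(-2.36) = -5.72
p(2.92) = -50.39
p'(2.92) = 4.84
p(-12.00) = 100.00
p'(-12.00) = -25.00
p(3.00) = -50.00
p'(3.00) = 5.00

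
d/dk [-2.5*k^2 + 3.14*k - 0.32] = 3.14 - 5.0*k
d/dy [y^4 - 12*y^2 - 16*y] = 4*y^3 - 24*y - 16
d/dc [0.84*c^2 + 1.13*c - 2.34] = 1.68*c + 1.13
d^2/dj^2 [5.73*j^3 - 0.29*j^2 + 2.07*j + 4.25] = 34.38*j - 0.58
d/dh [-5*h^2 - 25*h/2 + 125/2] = -10*h - 25/2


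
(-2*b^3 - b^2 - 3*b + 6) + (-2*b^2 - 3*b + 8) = -2*b^3 - 3*b^2 - 6*b + 14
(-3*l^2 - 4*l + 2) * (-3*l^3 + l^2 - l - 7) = 9*l^5 + 9*l^4 - 7*l^3 + 27*l^2 + 26*l - 14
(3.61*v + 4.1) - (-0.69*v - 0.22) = 4.3*v + 4.32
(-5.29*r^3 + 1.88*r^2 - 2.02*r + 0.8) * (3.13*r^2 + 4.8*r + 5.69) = -16.5577*r^5 - 19.5076*r^4 - 27.3987*r^3 + 3.5052*r^2 - 7.6538*r + 4.552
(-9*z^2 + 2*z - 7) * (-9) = 81*z^2 - 18*z + 63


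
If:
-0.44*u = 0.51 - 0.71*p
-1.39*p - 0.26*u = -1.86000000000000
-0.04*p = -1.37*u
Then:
No Solution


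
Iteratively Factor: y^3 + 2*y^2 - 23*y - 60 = (y + 3)*(y^2 - y - 20) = (y - 5)*(y + 3)*(y + 4)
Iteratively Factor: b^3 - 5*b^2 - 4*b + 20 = (b - 2)*(b^2 - 3*b - 10) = (b - 2)*(b + 2)*(b - 5)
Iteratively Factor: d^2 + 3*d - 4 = (d + 4)*(d - 1)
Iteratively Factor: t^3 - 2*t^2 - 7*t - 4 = (t - 4)*(t^2 + 2*t + 1) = (t - 4)*(t + 1)*(t + 1)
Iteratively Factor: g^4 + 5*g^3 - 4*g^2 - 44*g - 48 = (g + 2)*(g^3 + 3*g^2 - 10*g - 24) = (g - 3)*(g + 2)*(g^2 + 6*g + 8) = (g - 3)*(g + 2)*(g + 4)*(g + 2)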